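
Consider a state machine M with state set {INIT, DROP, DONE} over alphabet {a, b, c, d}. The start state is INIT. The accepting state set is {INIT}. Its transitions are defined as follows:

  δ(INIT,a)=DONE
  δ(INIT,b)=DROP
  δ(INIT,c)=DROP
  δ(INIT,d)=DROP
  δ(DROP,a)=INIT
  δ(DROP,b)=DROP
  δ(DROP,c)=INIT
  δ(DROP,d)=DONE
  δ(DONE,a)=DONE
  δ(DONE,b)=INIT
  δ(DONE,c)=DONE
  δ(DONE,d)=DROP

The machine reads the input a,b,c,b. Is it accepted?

No

start at INIT
read 'a': INIT → DONE
read 'b': DONE → INIT
read 'c': INIT → DROP
read 'b': DROP → DROP
End state DROP is not accepting.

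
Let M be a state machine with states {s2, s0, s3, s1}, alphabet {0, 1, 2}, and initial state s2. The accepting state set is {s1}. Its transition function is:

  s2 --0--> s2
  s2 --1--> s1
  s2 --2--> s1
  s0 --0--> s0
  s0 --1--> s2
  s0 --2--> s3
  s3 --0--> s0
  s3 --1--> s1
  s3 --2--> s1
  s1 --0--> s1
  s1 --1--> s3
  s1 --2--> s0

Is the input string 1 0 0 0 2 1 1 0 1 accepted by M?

Trace: s2 -1-> s1 -0-> s1 -0-> s1 -0-> s1 -2-> s0 -1-> s2 -1-> s1 -0-> s1 -1-> s3
End state s3 is not accepting.

No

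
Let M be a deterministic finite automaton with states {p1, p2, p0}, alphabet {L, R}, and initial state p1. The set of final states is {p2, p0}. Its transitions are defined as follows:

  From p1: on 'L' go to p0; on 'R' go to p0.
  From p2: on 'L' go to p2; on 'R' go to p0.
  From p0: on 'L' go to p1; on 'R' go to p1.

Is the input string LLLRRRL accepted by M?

Trace: p1 -L-> p0 -L-> p1 -L-> p0 -R-> p1 -R-> p0 -R-> p1 -L-> p0
End state p0 is accepting.

Yes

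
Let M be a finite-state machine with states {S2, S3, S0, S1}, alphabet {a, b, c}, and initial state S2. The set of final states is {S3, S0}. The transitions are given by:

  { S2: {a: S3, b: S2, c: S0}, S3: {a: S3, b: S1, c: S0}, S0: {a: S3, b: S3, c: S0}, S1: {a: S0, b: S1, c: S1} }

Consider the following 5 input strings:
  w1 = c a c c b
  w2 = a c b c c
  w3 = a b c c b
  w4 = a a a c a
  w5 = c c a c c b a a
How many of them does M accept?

w1: Trace: S2 -c-> S0 -a-> S3 -c-> S0 -c-> S0 -b-> S3  → end S3, accepted
w2: Trace: S2 -a-> S3 -c-> S0 -b-> S3 -c-> S0 -c-> S0  → end S0, accepted
w3: Trace: S2 -a-> S3 -b-> S1 -c-> S1 -c-> S1 -b-> S1  → end S1, rejected
w4: Trace: S2 -a-> S3 -a-> S3 -a-> S3 -c-> S0 -a-> S3  → end S3, accepted
w5: Trace: S2 -c-> S0 -c-> S0 -a-> S3 -c-> S0 -c-> S0 -b-> S3 -a-> S3 -a-> S3  → end S3, accepted

4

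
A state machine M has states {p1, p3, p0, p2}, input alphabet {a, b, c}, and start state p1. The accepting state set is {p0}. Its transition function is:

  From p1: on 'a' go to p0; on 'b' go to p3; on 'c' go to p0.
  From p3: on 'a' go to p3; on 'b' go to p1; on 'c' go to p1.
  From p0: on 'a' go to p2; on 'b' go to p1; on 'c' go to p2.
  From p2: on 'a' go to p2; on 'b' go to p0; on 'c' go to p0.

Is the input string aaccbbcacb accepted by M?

No

Trace: p1 -a-> p0 -a-> p2 -c-> p0 -c-> p2 -b-> p0 -b-> p1 -c-> p0 -a-> p2 -c-> p0 -b-> p1
End state p1 is not accepting.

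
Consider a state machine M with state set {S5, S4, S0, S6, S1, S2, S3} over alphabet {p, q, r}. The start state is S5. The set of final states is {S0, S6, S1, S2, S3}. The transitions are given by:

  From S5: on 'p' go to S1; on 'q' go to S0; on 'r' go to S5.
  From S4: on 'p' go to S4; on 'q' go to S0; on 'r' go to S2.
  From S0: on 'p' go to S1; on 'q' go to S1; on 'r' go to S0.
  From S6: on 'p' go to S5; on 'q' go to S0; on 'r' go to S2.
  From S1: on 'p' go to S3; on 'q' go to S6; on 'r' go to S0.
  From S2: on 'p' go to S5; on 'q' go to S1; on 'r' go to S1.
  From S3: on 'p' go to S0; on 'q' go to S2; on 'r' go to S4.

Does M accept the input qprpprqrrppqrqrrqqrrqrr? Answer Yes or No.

Trace: S5 -q-> S0 -p-> S1 -r-> S0 -p-> S1 -p-> S3 -r-> S4 -q-> S0 -r-> S0 -r-> S0 -p-> S1 -p-> S3 -q-> S2 -r-> S1 -q-> S6 -r-> S2 -r-> S1 -q-> S6 -q-> S0 -r-> S0 -r-> S0 -q-> S1 -r-> S0 -r-> S0
End state S0 is accepting.

Yes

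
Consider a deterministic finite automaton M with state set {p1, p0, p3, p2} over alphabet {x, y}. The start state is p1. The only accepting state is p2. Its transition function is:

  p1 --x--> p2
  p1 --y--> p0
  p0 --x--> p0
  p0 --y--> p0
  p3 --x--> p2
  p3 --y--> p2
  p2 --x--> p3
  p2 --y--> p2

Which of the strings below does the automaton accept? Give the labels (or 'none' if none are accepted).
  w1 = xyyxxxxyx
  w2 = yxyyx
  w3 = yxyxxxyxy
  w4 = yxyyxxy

none

w1: p1 → p2 → p2 → p2 → p3 → p2 → p3 → p2 → p2 → p3  → end p3, rejected
w2: p1 → p0 → p0 → p0 → p0 → p0  → end p0, rejected
w3: p1 → p0 → p0 → p0 → p0 → p0 → p0 → p0 → p0 → p0  → end p0, rejected
w4: p1 → p0 → p0 → p0 → p0 → p0 → p0 → p0  → end p0, rejected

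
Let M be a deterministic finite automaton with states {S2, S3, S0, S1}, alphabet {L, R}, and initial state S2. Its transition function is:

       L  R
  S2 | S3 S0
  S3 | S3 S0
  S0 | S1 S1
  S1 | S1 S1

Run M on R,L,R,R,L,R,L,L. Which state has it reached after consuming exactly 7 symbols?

S1

Trace: S2 -R-> S0 -L-> S1 -R-> S1 -R-> S1 -L-> S1 -R-> S1 -L-> S1
After 7 symbols: S1.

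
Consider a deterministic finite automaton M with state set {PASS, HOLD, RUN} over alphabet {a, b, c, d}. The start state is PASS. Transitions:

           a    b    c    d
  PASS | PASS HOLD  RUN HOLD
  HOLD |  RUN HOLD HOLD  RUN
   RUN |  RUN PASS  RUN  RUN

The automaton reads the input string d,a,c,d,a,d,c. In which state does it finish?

start at PASS
read 'd': PASS → HOLD
read 'a': HOLD → RUN
read 'c': RUN → RUN
read 'd': RUN → RUN
read 'a': RUN → RUN
read 'd': RUN → RUN
read 'c': RUN → RUN

RUN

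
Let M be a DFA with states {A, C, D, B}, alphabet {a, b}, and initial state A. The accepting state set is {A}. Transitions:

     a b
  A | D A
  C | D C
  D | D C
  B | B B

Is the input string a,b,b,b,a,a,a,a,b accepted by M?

No

start at A
read 'a': A → D
read 'b': D → C
read 'b': C → C
read 'b': C → C
read 'a': C → D
read 'a': D → D
read 'a': D → D
read 'a': D → D
read 'b': D → C
End state C is not accepting.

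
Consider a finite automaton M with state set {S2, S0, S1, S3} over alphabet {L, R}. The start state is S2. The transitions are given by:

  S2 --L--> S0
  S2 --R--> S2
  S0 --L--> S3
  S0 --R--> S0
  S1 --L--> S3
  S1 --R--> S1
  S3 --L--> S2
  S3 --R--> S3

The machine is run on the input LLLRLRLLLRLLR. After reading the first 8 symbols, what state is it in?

start at S2
read 'L': S2 → S0
read 'L': S0 → S3
read 'L': S3 → S2
read 'R': S2 → S2
read 'L': S2 → S0
read 'R': S0 → S0
read 'L': S0 → S3
read 'L': S3 → S2
After 8 symbols: S2.

S2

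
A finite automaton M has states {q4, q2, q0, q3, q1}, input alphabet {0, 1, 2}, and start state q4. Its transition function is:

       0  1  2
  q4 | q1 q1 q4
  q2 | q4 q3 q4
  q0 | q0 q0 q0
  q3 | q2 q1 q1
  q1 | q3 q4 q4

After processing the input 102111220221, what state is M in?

start at q4
read '1': q4 → q1
read '0': q1 → q3
read '2': q3 → q1
read '1': q1 → q4
read '1': q4 → q1
read '1': q1 → q4
read '2': q4 → q4
read '2': q4 → q4
read '0': q4 → q1
read '2': q1 → q4
read '2': q4 → q4
read '1': q4 → q1

q1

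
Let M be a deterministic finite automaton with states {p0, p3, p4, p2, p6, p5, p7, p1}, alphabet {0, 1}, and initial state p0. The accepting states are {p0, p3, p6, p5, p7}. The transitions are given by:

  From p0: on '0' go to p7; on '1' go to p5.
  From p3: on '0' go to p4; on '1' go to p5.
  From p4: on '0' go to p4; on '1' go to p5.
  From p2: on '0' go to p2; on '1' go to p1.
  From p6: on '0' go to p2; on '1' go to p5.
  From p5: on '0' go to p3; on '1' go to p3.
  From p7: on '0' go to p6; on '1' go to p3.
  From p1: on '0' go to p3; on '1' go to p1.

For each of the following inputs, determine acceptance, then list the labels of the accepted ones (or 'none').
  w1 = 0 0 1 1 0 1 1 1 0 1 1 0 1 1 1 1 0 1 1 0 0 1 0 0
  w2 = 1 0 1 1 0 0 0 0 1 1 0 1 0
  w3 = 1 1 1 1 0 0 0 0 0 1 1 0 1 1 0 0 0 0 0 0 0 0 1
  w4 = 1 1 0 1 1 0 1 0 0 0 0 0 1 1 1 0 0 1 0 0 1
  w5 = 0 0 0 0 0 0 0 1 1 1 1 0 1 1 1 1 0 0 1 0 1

w1: Trace: p0 -0-> p7 -0-> p6 -1-> p5 -1-> p3 -0-> p4 -1-> p5 -1-> p3 -1-> p5 -0-> p3 -1-> p5 -1-> p3 -0-> p4 -1-> p5 -1-> p3 -1-> p5 -1-> p3 -0-> p4 -1-> p5 -1-> p3 -0-> p4 -0-> p4 -1-> p5 -0-> p3 -0-> p4  → end p4, rejected
w2: Trace: p0 -1-> p5 -0-> p3 -1-> p5 -1-> p3 -0-> p4 -0-> p4 -0-> p4 -0-> p4 -1-> p5 -1-> p3 -0-> p4 -1-> p5 -0-> p3  → end p3, accepted
w3: Trace: p0 -1-> p5 -1-> p3 -1-> p5 -1-> p3 -0-> p4 -0-> p4 -0-> p4 -0-> p4 -0-> p4 -1-> p5 -1-> p3 -0-> p4 -1-> p5 -1-> p3 -0-> p4 -0-> p4 -0-> p4 -0-> p4 -0-> p4 -0-> p4 -0-> p4 -0-> p4 -1-> p5  → end p5, accepted
w4: Trace: p0 -1-> p5 -1-> p3 -0-> p4 -1-> p5 -1-> p3 -0-> p4 -1-> p5 -0-> p3 -0-> p4 -0-> p4 -0-> p4 -0-> p4 -1-> p5 -1-> p3 -1-> p5 -0-> p3 -0-> p4 -1-> p5 -0-> p3 -0-> p4 -1-> p5  → end p5, accepted
w5: Trace: p0 -0-> p7 -0-> p6 -0-> p2 -0-> p2 -0-> p2 -0-> p2 -0-> p2 -1-> p1 -1-> p1 -1-> p1 -1-> p1 -0-> p3 -1-> p5 -1-> p3 -1-> p5 -1-> p3 -0-> p4 -0-> p4 -1-> p5 -0-> p3 -1-> p5  → end p5, accepted

w2, w3, w4, w5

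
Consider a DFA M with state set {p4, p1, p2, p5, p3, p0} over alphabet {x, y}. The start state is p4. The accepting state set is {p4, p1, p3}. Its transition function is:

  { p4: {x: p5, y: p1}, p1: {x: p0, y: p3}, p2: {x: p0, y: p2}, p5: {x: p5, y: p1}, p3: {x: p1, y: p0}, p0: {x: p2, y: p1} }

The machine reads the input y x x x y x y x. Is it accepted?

No

p4 → p1 → p0 → p2 → p0 → p1 → p0 → p1 → p0
End state p0 is not accepting.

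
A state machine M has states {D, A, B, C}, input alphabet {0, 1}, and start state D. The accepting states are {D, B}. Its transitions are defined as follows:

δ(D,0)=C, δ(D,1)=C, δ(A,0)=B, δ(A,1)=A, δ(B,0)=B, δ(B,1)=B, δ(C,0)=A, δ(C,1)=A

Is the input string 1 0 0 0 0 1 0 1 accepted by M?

Yes

D → C → A → B → B → B → B → B → B
End state B is accepting.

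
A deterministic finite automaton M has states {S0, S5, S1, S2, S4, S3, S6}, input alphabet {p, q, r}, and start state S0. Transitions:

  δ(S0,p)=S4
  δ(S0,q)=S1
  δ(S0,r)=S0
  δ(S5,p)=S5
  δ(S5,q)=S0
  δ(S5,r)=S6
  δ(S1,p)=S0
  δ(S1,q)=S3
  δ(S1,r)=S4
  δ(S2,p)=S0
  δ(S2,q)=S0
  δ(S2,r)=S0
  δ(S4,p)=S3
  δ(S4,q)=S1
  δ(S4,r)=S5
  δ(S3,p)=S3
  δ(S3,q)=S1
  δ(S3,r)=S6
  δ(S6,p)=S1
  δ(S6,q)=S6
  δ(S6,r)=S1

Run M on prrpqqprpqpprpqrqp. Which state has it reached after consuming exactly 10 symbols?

Trace: S0 -p-> S4 -r-> S5 -r-> S6 -p-> S1 -q-> S3 -q-> S1 -p-> S0 -r-> S0 -p-> S4 -q-> S1
After 10 symbols: S1.

S1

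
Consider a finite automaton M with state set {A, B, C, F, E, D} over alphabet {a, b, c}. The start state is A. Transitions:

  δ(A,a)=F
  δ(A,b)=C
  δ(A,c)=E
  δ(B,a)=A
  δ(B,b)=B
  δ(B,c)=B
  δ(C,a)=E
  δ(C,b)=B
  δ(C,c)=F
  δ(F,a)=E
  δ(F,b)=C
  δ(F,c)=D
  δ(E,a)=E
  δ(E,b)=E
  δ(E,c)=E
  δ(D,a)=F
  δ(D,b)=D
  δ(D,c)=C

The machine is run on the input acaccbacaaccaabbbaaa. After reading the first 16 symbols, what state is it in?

A → F → D → F → D → C → B → A → E → E → E → E → E → E → E → E → E
After 16 symbols: E.

E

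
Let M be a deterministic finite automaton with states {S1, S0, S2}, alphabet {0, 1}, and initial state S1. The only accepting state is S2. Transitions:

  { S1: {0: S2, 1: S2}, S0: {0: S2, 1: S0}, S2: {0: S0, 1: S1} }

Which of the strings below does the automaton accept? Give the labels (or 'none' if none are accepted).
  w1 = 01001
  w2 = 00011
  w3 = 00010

w1:
  start at S1
  read '0': S1 → S2
  read '1': S2 → S1
  read '0': S1 → S2
  read '0': S2 → S0
  read '1': S0 → S0
  end S0, rejected
w2:
  start at S1
  read '0': S1 → S2
  read '0': S2 → S0
  read '0': S0 → S2
  read '1': S2 → S1
  read '1': S1 → S2
  end S2, accepted
w3:
  start at S1
  read '0': S1 → S2
  read '0': S2 → S0
  read '0': S0 → S2
  read '1': S2 → S1
  read '0': S1 → S2
  end S2, accepted

w2, w3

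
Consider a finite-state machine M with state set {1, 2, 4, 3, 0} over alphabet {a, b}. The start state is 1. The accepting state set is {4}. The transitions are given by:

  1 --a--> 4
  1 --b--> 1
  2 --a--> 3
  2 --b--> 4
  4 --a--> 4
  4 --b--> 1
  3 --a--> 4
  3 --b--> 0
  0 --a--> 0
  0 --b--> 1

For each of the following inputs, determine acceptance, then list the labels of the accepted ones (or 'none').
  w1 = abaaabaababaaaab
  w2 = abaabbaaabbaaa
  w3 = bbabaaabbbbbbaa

w1: Trace: 1 -a-> 4 -b-> 1 -a-> 4 -a-> 4 -a-> 4 -b-> 1 -a-> 4 -a-> 4 -b-> 1 -a-> 4 -b-> 1 -a-> 4 -a-> 4 -a-> 4 -a-> 4 -b-> 1  → end 1, rejected
w2: Trace: 1 -a-> 4 -b-> 1 -a-> 4 -a-> 4 -b-> 1 -b-> 1 -a-> 4 -a-> 4 -a-> 4 -b-> 1 -b-> 1 -a-> 4 -a-> 4 -a-> 4  → end 4, accepted
w3: Trace: 1 -b-> 1 -b-> 1 -a-> 4 -b-> 1 -a-> 4 -a-> 4 -a-> 4 -b-> 1 -b-> 1 -b-> 1 -b-> 1 -b-> 1 -b-> 1 -a-> 4 -a-> 4  → end 4, accepted

w2, w3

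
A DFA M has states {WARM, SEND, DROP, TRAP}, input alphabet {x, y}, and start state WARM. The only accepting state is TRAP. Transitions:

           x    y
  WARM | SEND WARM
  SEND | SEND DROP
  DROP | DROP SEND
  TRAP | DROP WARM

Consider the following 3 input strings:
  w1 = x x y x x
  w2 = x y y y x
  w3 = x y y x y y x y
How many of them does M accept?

w1:
  start at WARM
  read 'x': WARM → SEND
  read 'x': SEND → SEND
  read 'y': SEND → DROP
  read 'x': DROP → DROP
  read 'x': DROP → DROP
  end DROP, rejected
w2:
  start at WARM
  read 'x': WARM → SEND
  read 'y': SEND → DROP
  read 'y': DROP → SEND
  read 'y': SEND → DROP
  read 'x': DROP → DROP
  end DROP, rejected
w3:
  start at WARM
  read 'x': WARM → SEND
  read 'y': SEND → DROP
  read 'y': DROP → SEND
  read 'x': SEND → SEND
  read 'y': SEND → DROP
  read 'y': DROP → SEND
  read 'x': SEND → SEND
  read 'y': SEND → DROP
  end DROP, rejected

0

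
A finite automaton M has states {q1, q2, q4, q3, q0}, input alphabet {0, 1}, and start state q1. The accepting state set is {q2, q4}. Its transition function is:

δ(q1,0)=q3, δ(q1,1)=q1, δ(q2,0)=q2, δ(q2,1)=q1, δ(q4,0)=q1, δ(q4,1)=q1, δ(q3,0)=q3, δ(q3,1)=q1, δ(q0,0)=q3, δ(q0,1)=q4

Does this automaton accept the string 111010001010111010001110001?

No

Trace: q1 -1-> q1 -1-> q1 -1-> q1 -0-> q3 -1-> q1 -0-> q3 -0-> q3 -0-> q3 -1-> q1 -0-> q3 -1-> q1 -0-> q3 -1-> q1 -1-> q1 -1-> q1 -0-> q3 -1-> q1 -0-> q3 -0-> q3 -0-> q3 -1-> q1 -1-> q1 -1-> q1 -0-> q3 -0-> q3 -0-> q3 -1-> q1
End state q1 is not accepting.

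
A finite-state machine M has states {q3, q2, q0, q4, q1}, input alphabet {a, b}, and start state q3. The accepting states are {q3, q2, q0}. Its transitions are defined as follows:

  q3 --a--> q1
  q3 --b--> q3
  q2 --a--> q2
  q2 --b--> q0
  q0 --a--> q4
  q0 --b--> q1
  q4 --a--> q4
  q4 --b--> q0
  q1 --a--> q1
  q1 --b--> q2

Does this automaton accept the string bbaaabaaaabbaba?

start at q3
read 'b': q3 → q3
read 'b': q3 → q3
read 'a': q3 → q1
read 'a': q1 → q1
read 'a': q1 → q1
read 'b': q1 → q2
read 'a': q2 → q2
read 'a': q2 → q2
read 'a': q2 → q2
read 'a': q2 → q2
read 'b': q2 → q0
read 'b': q0 → q1
read 'a': q1 → q1
read 'b': q1 → q2
read 'a': q2 → q2
End state q2 is accepting.

Yes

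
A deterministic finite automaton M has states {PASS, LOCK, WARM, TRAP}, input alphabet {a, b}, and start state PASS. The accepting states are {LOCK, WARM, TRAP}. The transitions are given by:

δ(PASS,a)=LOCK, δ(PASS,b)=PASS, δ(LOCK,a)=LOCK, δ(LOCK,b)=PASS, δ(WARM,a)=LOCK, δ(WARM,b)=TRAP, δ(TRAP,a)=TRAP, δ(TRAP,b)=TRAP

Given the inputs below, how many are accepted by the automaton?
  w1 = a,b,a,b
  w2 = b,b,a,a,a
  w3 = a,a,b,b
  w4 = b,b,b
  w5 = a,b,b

w1: Trace: PASS -a-> LOCK -b-> PASS -a-> LOCK -b-> PASS  → end PASS, rejected
w2: Trace: PASS -b-> PASS -b-> PASS -a-> LOCK -a-> LOCK -a-> LOCK  → end LOCK, accepted
w3: Trace: PASS -a-> LOCK -a-> LOCK -b-> PASS -b-> PASS  → end PASS, rejected
w4: Trace: PASS -b-> PASS -b-> PASS -b-> PASS  → end PASS, rejected
w5: Trace: PASS -a-> LOCK -b-> PASS -b-> PASS  → end PASS, rejected

1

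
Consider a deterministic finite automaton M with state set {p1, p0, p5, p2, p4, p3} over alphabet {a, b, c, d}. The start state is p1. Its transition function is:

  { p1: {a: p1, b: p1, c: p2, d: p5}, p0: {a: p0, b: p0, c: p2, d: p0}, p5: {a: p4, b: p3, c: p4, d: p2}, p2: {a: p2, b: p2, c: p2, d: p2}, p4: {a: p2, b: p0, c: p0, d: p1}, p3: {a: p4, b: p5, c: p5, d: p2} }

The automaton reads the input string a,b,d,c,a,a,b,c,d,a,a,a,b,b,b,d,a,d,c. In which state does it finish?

p2

p1 → p1 → p1 → p5 → p4 → p2 → p2 → p2 → p2 → p2 → p2 → p2 → p2 → p2 → p2 → p2 → p2 → p2 → p2 → p2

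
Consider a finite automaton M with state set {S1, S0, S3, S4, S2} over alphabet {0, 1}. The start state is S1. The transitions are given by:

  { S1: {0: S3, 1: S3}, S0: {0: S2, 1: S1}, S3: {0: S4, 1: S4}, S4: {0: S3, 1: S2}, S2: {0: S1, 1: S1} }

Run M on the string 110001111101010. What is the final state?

S3

Trace: S1 -1-> S3 -1-> S4 -0-> S3 -0-> S4 -0-> S3 -1-> S4 -1-> S2 -1-> S1 -1-> S3 -1-> S4 -0-> S3 -1-> S4 -0-> S3 -1-> S4 -0-> S3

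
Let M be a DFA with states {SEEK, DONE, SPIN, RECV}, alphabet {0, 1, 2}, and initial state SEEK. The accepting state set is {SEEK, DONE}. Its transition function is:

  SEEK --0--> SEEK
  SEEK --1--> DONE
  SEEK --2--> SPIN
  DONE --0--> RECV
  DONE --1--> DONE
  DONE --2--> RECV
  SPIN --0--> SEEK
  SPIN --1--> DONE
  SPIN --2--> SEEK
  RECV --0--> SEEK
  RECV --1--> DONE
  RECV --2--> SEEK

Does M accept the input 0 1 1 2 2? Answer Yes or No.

Yes

Trace: SEEK -0-> SEEK -1-> DONE -1-> DONE -2-> RECV -2-> SEEK
End state SEEK is accepting.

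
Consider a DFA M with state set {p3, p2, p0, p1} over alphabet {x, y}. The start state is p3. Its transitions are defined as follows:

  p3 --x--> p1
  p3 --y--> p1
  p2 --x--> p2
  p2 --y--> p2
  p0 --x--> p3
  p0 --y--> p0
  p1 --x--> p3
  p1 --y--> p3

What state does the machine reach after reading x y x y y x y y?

p3 → p1 → p3 → p1 → p3 → p1 → p3 → p1 → p3

p3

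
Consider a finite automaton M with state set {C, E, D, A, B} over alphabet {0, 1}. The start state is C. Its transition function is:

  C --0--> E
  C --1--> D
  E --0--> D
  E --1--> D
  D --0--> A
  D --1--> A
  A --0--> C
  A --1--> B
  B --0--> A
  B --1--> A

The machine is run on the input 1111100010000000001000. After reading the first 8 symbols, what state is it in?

E

Trace: C -1-> D -1-> A -1-> B -1-> A -1-> B -0-> A -0-> C -0-> E
After 8 symbols: E.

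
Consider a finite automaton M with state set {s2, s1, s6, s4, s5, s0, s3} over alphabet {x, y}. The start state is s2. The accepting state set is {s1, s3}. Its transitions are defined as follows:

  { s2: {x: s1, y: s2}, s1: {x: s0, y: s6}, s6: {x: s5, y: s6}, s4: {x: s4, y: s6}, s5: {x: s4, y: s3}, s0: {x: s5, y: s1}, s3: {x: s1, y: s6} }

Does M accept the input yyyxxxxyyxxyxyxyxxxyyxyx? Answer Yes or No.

Yes

Trace: s2 -y-> s2 -y-> s2 -y-> s2 -x-> s1 -x-> s0 -x-> s5 -x-> s4 -y-> s6 -y-> s6 -x-> s5 -x-> s4 -y-> s6 -x-> s5 -y-> s3 -x-> s1 -y-> s6 -x-> s5 -x-> s4 -x-> s4 -y-> s6 -y-> s6 -x-> s5 -y-> s3 -x-> s1
End state s1 is accepting.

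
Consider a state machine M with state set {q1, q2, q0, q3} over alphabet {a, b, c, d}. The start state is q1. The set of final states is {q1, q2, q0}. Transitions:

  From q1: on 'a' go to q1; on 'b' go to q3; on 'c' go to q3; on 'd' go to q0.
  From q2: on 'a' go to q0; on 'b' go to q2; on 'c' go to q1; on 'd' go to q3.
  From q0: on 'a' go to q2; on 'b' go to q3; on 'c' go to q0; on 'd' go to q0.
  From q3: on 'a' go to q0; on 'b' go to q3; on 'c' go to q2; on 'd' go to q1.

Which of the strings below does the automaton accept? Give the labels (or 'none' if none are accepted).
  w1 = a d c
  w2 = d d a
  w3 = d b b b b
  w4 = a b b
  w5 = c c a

w1, w2, w5

w1: Trace: q1 -a-> q1 -d-> q0 -c-> q0  → end q0, accepted
w2: Trace: q1 -d-> q0 -d-> q0 -a-> q2  → end q2, accepted
w3: Trace: q1 -d-> q0 -b-> q3 -b-> q3 -b-> q3 -b-> q3  → end q3, rejected
w4: Trace: q1 -a-> q1 -b-> q3 -b-> q3  → end q3, rejected
w5: Trace: q1 -c-> q3 -c-> q2 -a-> q0  → end q0, accepted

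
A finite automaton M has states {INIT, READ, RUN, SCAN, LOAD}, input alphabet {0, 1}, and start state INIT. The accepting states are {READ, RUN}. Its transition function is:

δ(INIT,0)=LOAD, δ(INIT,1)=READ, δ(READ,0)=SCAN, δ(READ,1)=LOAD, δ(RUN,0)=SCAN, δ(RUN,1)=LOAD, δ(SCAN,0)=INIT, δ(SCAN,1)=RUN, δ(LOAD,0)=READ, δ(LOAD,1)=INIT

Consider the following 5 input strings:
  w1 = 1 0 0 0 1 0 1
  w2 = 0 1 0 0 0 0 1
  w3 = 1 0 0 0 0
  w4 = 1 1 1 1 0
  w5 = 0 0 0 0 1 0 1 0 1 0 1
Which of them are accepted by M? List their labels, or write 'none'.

w1: Trace: INIT -1-> READ -0-> SCAN -0-> INIT -0-> LOAD -1-> INIT -0-> LOAD -1-> INIT  → end INIT, rejected
w2: Trace: INIT -0-> LOAD -1-> INIT -0-> LOAD -0-> READ -0-> SCAN -0-> INIT -1-> READ  → end READ, accepted
w3: Trace: INIT -1-> READ -0-> SCAN -0-> INIT -0-> LOAD -0-> READ  → end READ, accepted
w4: Trace: INIT -1-> READ -1-> LOAD -1-> INIT -1-> READ -0-> SCAN  → end SCAN, rejected
w5: Trace: INIT -0-> LOAD -0-> READ -0-> SCAN -0-> INIT -1-> READ -0-> SCAN -1-> RUN -0-> SCAN -1-> RUN -0-> SCAN -1-> RUN  → end RUN, accepted

w2, w3, w5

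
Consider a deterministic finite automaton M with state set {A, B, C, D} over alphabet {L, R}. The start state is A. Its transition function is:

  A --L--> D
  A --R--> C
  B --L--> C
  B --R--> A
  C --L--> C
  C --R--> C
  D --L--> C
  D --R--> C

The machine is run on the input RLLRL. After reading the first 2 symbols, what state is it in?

start at A
read 'R': A → C
read 'L': C → C
After 2 symbols: C.

C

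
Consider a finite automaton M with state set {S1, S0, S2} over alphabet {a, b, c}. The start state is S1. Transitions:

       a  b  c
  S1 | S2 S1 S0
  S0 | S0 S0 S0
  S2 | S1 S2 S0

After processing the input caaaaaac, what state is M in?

Trace: S1 -c-> S0 -a-> S0 -a-> S0 -a-> S0 -a-> S0 -a-> S0 -a-> S0 -c-> S0

S0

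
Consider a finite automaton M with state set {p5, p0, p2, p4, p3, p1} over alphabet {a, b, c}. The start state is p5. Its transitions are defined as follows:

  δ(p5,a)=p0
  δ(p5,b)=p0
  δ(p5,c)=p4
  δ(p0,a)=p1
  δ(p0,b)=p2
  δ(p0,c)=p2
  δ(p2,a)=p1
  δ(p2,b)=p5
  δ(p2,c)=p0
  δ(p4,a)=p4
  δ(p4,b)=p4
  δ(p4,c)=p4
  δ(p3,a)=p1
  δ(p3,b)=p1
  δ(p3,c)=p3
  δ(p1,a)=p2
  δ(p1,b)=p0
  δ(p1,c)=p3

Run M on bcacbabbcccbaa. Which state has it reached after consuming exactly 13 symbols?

start at p5
read 'b': p5 → p0
read 'c': p0 → p2
read 'a': p2 → p1
read 'c': p1 → p3
read 'b': p3 → p1
read 'a': p1 → p2
read 'b': p2 → p5
read 'b': p5 → p0
read 'c': p0 → p2
read 'c': p2 → p0
read 'c': p0 → p2
read 'b': p2 → p5
read 'a': p5 → p0
After 13 symbols: p0.

p0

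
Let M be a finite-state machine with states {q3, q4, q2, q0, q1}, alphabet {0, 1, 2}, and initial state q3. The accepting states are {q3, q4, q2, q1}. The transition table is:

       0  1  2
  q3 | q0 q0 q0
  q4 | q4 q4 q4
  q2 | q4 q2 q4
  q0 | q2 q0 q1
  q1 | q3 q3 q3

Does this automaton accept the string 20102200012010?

Trace: q3 -2-> q0 -0-> q2 -1-> q2 -0-> q4 -2-> q4 -2-> q4 -0-> q4 -0-> q4 -0-> q4 -1-> q4 -2-> q4 -0-> q4 -1-> q4 -0-> q4
End state q4 is accepting.

Yes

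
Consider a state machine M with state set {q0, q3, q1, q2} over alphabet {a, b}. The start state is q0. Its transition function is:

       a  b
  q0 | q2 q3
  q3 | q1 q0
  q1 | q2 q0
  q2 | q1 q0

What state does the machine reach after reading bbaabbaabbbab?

q0

start at q0
read 'b': q0 → q3
read 'b': q3 → q0
read 'a': q0 → q2
read 'a': q2 → q1
read 'b': q1 → q0
read 'b': q0 → q3
read 'a': q3 → q1
read 'a': q1 → q2
read 'b': q2 → q0
read 'b': q0 → q3
read 'b': q3 → q0
read 'a': q0 → q2
read 'b': q2 → q0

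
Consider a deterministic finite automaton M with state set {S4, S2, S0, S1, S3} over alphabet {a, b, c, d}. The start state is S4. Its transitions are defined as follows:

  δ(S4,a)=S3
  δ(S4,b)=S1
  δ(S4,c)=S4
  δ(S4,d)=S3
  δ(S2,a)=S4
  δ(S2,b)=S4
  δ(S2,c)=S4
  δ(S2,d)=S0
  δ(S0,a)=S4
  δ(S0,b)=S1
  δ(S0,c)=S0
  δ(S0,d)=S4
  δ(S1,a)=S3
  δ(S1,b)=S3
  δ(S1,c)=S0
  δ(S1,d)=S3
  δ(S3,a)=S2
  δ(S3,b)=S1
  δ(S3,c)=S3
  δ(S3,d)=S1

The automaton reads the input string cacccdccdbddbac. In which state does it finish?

Trace: S4 -c-> S4 -a-> S3 -c-> S3 -c-> S3 -c-> S3 -d-> S1 -c-> S0 -c-> S0 -d-> S4 -b-> S1 -d-> S3 -d-> S1 -b-> S3 -a-> S2 -c-> S4

S4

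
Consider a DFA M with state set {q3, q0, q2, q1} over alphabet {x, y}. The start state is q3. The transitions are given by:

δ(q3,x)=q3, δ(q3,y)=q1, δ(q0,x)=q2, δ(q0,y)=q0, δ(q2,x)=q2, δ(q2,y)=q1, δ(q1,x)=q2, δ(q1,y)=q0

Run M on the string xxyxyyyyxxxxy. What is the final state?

q3 → q3 → q3 → q1 → q2 → q1 → q0 → q0 → q0 → q2 → q2 → q2 → q2 → q1

q1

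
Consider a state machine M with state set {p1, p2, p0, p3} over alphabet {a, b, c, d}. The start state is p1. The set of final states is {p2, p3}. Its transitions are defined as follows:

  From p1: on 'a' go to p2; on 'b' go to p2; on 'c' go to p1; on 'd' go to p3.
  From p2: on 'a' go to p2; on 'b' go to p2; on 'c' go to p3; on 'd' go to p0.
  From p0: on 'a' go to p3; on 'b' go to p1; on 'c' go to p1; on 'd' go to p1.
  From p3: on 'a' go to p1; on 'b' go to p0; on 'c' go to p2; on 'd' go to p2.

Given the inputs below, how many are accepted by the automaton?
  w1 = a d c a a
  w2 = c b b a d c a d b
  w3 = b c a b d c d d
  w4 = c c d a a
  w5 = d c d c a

w1:
  start at p1
  read 'a': p1 → p2
  read 'd': p2 → p0
  read 'c': p0 → p1
  read 'a': p1 → p2
  read 'a': p2 → p2
  end p2, accepted
w2:
  start at p1
  read 'c': p1 → p1
  read 'b': p1 → p2
  read 'b': p2 → p2
  read 'a': p2 → p2
  read 'd': p2 → p0
  read 'c': p0 → p1
  read 'a': p1 → p2
  read 'd': p2 → p0
  read 'b': p0 → p1
  end p1, rejected
w3:
  start at p1
  read 'b': p1 → p2
  read 'c': p2 → p3
  read 'a': p3 → p1
  read 'b': p1 → p2
  read 'd': p2 → p0
  read 'c': p0 → p1
  read 'd': p1 → p3
  read 'd': p3 → p2
  end p2, accepted
w4:
  start at p1
  read 'c': p1 → p1
  read 'c': p1 → p1
  read 'd': p1 → p3
  read 'a': p3 → p1
  read 'a': p1 → p2
  end p2, accepted
w5:
  start at p1
  read 'd': p1 → p3
  read 'c': p3 → p2
  read 'd': p2 → p0
  read 'c': p0 → p1
  read 'a': p1 → p2
  end p2, accepted

4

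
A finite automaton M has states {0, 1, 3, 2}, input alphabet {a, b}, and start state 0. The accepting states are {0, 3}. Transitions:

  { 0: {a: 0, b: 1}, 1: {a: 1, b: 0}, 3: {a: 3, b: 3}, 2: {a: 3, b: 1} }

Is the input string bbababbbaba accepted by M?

Trace: 0 -b-> 1 -b-> 0 -a-> 0 -b-> 1 -a-> 1 -b-> 0 -b-> 1 -b-> 0 -a-> 0 -b-> 1 -a-> 1
End state 1 is not accepting.

No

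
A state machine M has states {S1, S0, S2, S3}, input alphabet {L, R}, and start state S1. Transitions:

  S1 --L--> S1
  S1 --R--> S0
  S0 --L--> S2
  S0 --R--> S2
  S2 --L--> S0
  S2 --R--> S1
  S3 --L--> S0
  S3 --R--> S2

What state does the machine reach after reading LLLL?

S1

S1 → S1 → S1 → S1 → S1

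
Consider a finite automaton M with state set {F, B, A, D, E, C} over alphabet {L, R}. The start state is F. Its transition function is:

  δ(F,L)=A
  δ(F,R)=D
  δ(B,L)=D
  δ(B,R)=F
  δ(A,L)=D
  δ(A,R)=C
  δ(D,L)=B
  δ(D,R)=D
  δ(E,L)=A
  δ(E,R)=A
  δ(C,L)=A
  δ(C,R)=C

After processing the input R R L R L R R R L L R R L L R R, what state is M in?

D

start at F
read 'R': F → D
read 'R': D → D
read 'L': D → B
read 'R': B → F
read 'L': F → A
read 'R': A → C
read 'R': C → C
read 'R': C → C
read 'L': C → A
read 'L': A → D
read 'R': D → D
read 'R': D → D
read 'L': D → B
read 'L': B → D
read 'R': D → D
read 'R': D → D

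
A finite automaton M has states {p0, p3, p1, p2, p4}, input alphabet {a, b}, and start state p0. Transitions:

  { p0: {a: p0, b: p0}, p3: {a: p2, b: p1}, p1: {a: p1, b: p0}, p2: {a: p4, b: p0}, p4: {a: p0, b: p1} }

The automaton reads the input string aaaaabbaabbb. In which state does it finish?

p0

p0 → p0 → p0 → p0 → p0 → p0 → p0 → p0 → p0 → p0 → p0 → p0 → p0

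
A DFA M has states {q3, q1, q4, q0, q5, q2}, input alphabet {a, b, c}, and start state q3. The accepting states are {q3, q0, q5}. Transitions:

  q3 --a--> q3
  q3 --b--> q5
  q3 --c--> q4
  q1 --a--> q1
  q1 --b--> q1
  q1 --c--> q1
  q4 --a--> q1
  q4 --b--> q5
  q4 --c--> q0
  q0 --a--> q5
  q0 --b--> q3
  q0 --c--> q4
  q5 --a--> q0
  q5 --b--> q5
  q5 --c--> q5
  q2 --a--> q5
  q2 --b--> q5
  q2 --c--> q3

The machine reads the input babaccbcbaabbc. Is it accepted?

Yes

q3 → q5 → q0 → q3 → q3 → q4 → q0 → q3 → q4 → q5 → q0 → q5 → q5 → q5 → q5
End state q5 is accepting.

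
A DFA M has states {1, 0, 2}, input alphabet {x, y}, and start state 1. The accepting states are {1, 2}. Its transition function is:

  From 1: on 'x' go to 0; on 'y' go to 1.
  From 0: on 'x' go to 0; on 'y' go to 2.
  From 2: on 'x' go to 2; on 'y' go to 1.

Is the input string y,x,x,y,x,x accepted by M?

start at 1
read 'y': 1 → 1
read 'x': 1 → 0
read 'x': 0 → 0
read 'y': 0 → 2
read 'x': 2 → 2
read 'x': 2 → 2
End state 2 is accepting.

Yes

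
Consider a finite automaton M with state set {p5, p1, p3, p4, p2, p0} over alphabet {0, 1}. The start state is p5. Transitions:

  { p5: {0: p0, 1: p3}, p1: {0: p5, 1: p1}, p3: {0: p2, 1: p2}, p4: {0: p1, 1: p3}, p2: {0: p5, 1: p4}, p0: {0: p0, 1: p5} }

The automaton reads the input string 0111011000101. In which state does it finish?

p5 → p0 → p5 → p3 → p2 → p5 → p3 → p2 → p5 → p0 → p0 → p5 → p0 → p5

p5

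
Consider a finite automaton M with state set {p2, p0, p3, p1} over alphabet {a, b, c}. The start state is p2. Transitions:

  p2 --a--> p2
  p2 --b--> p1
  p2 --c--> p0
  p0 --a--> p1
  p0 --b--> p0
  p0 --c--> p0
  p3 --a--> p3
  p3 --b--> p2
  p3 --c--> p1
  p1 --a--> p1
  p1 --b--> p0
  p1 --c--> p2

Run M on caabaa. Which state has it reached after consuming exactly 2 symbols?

Trace: p2 -c-> p0 -a-> p1
After 2 symbols: p1.

p1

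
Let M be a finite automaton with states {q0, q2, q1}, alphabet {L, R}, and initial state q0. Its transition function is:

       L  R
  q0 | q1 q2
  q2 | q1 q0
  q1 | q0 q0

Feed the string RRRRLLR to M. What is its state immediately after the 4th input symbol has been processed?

q0 → q2 → q0 → q2 → q0
After 4 symbols: q0.

q0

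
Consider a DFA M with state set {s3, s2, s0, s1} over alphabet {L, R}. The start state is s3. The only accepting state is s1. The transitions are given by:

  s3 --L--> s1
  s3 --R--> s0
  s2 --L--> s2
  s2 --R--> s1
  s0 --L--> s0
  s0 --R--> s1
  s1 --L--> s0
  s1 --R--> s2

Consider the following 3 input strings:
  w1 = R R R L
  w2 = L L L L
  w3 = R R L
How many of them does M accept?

0

w1:
  start at s3
  read 'R': s3 → s0
  read 'R': s0 → s1
  read 'R': s1 → s2
  read 'L': s2 → s2
  end s2, rejected
w2:
  start at s3
  read 'L': s3 → s1
  read 'L': s1 → s0
  read 'L': s0 → s0
  read 'L': s0 → s0
  end s0, rejected
w3:
  start at s3
  read 'R': s3 → s0
  read 'R': s0 → s1
  read 'L': s1 → s0
  end s0, rejected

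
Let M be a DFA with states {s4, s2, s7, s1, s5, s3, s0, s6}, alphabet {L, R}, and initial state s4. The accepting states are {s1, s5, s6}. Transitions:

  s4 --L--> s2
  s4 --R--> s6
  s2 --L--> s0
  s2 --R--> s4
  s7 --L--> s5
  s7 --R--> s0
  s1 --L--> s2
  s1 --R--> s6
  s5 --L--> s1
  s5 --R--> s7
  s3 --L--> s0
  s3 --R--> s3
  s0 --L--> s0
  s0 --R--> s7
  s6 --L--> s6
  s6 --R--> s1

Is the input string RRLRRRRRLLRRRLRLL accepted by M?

s4 → s6 → s1 → s2 → s4 → s6 → s1 → s6 → s1 → s2 → s0 → s7 → s0 → s7 → s5 → s7 → s5 → s1
End state s1 is accepting.

Yes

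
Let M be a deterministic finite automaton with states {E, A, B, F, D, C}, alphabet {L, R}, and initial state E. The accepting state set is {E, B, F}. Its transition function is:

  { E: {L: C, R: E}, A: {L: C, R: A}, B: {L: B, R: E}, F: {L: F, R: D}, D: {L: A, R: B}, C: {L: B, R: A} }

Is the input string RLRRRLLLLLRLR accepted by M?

No

Trace: E -R-> E -L-> C -R-> A -R-> A -R-> A -L-> C -L-> B -L-> B -L-> B -L-> B -R-> E -L-> C -R-> A
End state A is not accepting.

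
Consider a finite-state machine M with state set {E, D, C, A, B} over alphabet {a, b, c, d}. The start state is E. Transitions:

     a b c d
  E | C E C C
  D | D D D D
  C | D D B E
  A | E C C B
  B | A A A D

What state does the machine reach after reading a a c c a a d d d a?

D

E → C → D → D → D → D → D → D → D → D → D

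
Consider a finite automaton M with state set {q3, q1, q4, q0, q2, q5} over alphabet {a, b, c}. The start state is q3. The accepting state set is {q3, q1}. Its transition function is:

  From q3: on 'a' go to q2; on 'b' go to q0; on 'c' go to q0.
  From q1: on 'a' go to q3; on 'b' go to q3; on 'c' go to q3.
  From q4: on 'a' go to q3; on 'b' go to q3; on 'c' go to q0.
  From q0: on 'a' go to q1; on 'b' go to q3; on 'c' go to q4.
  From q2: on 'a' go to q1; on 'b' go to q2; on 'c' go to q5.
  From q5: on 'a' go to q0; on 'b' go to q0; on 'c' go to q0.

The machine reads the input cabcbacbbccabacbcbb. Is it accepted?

No

start at q3
read 'c': q3 → q0
read 'a': q0 → q1
read 'b': q1 → q3
read 'c': q3 → q0
read 'b': q0 → q3
read 'a': q3 → q2
read 'c': q2 → q5
read 'b': q5 → q0
read 'b': q0 → q3
read 'c': q3 → q0
read 'c': q0 → q4
read 'a': q4 → q3
read 'b': q3 → q0
read 'a': q0 → q1
read 'c': q1 → q3
read 'b': q3 → q0
read 'c': q0 → q4
read 'b': q4 → q3
read 'b': q3 → q0
End state q0 is not accepting.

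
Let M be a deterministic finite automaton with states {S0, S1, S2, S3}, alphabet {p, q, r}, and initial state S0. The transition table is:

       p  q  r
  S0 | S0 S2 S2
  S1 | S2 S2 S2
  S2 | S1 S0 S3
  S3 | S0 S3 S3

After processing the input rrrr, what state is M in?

start at S0
read 'r': S0 → S2
read 'r': S2 → S3
read 'r': S3 → S3
read 'r': S3 → S3

S3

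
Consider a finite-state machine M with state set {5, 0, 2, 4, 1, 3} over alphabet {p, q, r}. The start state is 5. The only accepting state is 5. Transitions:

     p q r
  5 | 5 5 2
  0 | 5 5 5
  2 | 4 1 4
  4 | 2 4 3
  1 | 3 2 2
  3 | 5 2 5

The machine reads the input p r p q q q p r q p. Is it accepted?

Trace: 5 -p-> 5 -r-> 2 -p-> 4 -q-> 4 -q-> 4 -q-> 4 -p-> 2 -r-> 4 -q-> 4 -p-> 2
End state 2 is not accepting.

No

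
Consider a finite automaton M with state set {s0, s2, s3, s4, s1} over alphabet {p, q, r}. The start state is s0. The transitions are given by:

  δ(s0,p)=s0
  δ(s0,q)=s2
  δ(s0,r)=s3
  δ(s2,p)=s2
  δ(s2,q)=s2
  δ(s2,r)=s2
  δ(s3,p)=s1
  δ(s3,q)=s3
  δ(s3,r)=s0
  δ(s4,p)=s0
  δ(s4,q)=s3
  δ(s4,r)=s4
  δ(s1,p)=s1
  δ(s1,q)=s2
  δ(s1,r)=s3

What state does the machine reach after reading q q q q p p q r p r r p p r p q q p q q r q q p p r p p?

Trace: s0 -q-> s2 -q-> s2 -q-> s2 -q-> s2 -p-> s2 -p-> s2 -q-> s2 -r-> s2 -p-> s2 -r-> s2 -r-> s2 -p-> s2 -p-> s2 -r-> s2 -p-> s2 -q-> s2 -q-> s2 -p-> s2 -q-> s2 -q-> s2 -r-> s2 -q-> s2 -q-> s2 -p-> s2 -p-> s2 -r-> s2 -p-> s2 -p-> s2

s2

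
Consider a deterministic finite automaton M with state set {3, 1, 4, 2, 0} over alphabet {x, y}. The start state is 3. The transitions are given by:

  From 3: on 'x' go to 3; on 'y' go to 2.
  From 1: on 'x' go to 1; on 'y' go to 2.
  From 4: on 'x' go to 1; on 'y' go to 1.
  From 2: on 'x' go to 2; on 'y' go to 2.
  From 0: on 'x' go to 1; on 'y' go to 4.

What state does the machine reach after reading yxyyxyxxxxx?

2

start at 3
read 'y': 3 → 2
read 'x': 2 → 2
read 'y': 2 → 2
read 'y': 2 → 2
read 'x': 2 → 2
read 'y': 2 → 2
read 'x': 2 → 2
read 'x': 2 → 2
read 'x': 2 → 2
read 'x': 2 → 2
read 'x': 2 → 2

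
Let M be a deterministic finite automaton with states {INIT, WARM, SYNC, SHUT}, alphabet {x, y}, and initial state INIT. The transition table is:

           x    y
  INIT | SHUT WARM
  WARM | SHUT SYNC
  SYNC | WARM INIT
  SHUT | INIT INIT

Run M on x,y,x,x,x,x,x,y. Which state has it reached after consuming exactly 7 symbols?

SHUT

INIT → SHUT → INIT → SHUT → INIT → SHUT → INIT → SHUT
After 7 symbols: SHUT.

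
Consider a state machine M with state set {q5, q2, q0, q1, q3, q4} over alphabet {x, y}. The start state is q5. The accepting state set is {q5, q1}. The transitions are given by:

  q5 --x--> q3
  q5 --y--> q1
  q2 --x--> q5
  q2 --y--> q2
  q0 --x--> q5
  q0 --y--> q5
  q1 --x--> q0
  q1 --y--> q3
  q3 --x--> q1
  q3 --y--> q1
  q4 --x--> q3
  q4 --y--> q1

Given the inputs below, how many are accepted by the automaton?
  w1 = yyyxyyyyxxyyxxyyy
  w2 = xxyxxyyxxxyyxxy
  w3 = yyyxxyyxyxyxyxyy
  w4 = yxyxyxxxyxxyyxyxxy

w1: Trace: q5 -y-> q1 -y-> q3 -y-> q1 -x-> q0 -y-> q5 -y-> q1 -y-> q3 -y-> q1 -x-> q0 -x-> q5 -y-> q1 -y-> q3 -x-> q1 -x-> q0 -y-> q5 -y-> q1 -y-> q3  → end q3, rejected
w2: Trace: q5 -x-> q3 -x-> q1 -y-> q3 -x-> q1 -x-> q0 -y-> q5 -y-> q1 -x-> q0 -x-> q5 -x-> q3 -y-> q1 -y-> q3 -x-> q1 -x-> q0 -y-> q5  → end q5, accepted
w3: Trace: q5 -y-> q1 -y-> q3 -y-> q1 -x-> q0 -x-> q5 -y-> q1 -y-> q3 -x-> q1 -y-> q3 -x-> q1 -y-> q3 -x-> q1 -y-> q3 -x-> q1 -y-> q3 -y-> q1  → end q1, accepted
w4: Trace: q5 -y-> q1 -x-> q0 -y-> q5 -x-> q3 -y-> q1 -x-> q0 -x-> q5 -x-> q3 -y-> q1 -x-> q0 -x-> q5 -y-> q1 -y-> q3 -x-> q1 -y-> q3 -x-> q1 -x-> q0 -y-> q5  → end q5, accepted

3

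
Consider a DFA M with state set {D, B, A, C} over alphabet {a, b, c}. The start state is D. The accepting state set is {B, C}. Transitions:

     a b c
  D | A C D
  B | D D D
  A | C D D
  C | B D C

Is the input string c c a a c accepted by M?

D → D → D → A → C → C
End state C is accepting.

Yes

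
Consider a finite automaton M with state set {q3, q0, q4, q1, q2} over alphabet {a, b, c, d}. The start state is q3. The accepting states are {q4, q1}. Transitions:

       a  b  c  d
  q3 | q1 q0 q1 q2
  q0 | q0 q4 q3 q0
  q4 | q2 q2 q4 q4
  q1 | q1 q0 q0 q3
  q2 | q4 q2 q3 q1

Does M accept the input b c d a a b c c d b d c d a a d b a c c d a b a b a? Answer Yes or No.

No

start at q3
read 'b': q3 → q0
read 'c': q0 → q3
read 'd': q3 → q2
read 'a': q2 → q4
read 'a': q4 → q2
read 'b': q2 → q2
read 'c': q2 → q3
read 'c': q3 → q1
read 'd': q1 → q3
read 'b': q3 → q0
read 'd': q0 → q0
read 'c': q0 → q3
read 'd': q3 → q2
read 'a': q2 → q4
read 'a': q4 → q2
read 'd': q2 → q1
read 'b': q1 → q0
read 'a': q0 → q0
read 'c': q0 → q3
read 'c': q3 → q1
read 'd': q1 → q3
read 'a': q3 → q1
read 'b': q1 → q0
read 'a': q0 → q0
read 'b': q0 → q4
read 'a': q4 → q2
End state q2 is not accepting.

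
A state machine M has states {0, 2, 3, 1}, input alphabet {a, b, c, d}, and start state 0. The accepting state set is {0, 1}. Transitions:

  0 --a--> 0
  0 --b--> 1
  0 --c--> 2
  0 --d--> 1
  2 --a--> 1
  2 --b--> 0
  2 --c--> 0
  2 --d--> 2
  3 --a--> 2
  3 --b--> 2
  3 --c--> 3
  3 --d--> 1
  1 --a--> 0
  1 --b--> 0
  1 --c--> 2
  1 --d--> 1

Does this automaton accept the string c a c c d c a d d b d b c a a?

Trace: 0 -c-> 2 -a-> 1 -c-> 2 -c-> 0 -d-> 1 -c-> 2 -a-> 1 -d-> 1 -d-> 1 -b-> 0 -d-> 1 -b-> 0 -c-> 2 -a-> 1 -a-> 0
End state 0 is accepting.

Yes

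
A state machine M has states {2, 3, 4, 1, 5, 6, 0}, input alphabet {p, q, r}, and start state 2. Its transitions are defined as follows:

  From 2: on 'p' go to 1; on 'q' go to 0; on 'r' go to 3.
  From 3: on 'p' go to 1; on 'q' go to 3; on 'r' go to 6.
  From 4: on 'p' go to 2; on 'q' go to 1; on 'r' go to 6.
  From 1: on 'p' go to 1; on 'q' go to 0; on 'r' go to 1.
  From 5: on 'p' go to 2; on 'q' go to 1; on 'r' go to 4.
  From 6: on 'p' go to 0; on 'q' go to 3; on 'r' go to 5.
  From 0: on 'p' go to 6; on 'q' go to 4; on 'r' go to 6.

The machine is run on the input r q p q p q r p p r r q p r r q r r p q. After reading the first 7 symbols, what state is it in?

start at 2
read 'r': 2 → 3
read 'q': 3 → 3
read 'p': 3 → 1
read 'q': 1 → 0
read 'p': 0 → 6
read 'q': 6 → 3
read 'r': 3 → 6
After 7 symbols: 6.

6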